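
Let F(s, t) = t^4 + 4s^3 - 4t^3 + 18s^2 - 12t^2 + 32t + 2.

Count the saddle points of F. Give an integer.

3

F separates as a function of s plus a function of t, so ∇F=0 decouples.
∂F/∂s = 12s(s + 3) = 0 at s ∈ {-3, 0}; ∂F/∂t = 4(t - 4)(t - 1)(t + 2) = 0 at t ∈ {-2, 1, 4}.
The Hessian is diagonal: diag(F_ss, F_tt). Second derivatives: F_ss(-3)=-36, F_ss(0)=36; F_tt(-2)=72, F_tt(1)=-36, F_tt(4)=72.
Saddle points occur where the two diagonal entries have opposite signs: (-3, -2), (-3, 4), (0, 1). Count: 3.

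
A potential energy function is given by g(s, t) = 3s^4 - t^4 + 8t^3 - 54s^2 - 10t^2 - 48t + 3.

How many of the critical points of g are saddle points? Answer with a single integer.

5

g separates as a function of s plus a function of t, so ∇g=0 decouples.
∂g/∂s = 12s(s - 3)(s + 3) = 0 at s ∈ {-3, 0, 3}; ∂g/∂t = -4(t - 4)(t - 3)(t + 1) = 0 at t ∈ {-1, 3, 4}.
The Hessian is diagonal: diag(g_ss, g_tt). Second derivatives: g_ss(-3)=216, g_ss(0)=-108, g_ss(3)=216; g_tt(-1)=-80, g_tt(3)=16, g_tt(4)=-20.
Saddle points occur where the two diagonal entries have opposite signs: (-3, -1), (-3, 4), (0, 3), (3, -1), (3, 4). Count: 5.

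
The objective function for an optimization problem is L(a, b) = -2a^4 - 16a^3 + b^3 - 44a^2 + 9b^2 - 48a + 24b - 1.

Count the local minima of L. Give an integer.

1

L separates as a function of a plus a function of b, so ∇L=0 decouples.
∂L/∂a = -8(a + 1)(a + 2)(a + 3) = 0 at a ∈ {-3, -2, -1}; ∂L/∂b = 3(b + 2)(b + 4) = 0 at b ∈ {-4, -2}.
The Hessian is diagonal: diag(L_aa, L_bb). Second derivatives: L_aa(-3)=-16, L_aa(-2)=8, L_aa(-1)=-16; L_bb(-4)=-6, L_bb(-2)=6.
Local minima occur where both diagonal entries positive: (-2, -2). Count: 1.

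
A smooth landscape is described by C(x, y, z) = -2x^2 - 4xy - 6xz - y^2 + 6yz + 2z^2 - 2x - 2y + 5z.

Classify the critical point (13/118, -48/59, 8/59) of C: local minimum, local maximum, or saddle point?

The Hessian is constant: H = [[-4, -4, -6], [-4, -2, 6], [-6, 6, 4]].
Leading principal minors: Δ₁ = -4, Δ₂ = -8, Δ₃ = 472.
The minors fit neither the all-positive nor the alternating-sign pattern, so H is indefinite: a saddle point.

saddle point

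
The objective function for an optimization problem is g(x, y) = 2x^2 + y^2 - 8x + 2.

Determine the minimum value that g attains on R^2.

-6

g(x,y) separates as P(x) + Q(y) + 2, so its minimum is min P + min Q + 2.
P'(x) = 4x - 8 vanishes at x ∈ {2}; Q'(y) = 2y vanishes at y ∈ {0}.
Local minima of P (where P''>0): P(2)=-8. Local minima of Q: Q(0)=0.
So the global minimum of g is P(2) + Q(0) + 2 = -8 + 0 + 2 = -6, attained at (2, 0).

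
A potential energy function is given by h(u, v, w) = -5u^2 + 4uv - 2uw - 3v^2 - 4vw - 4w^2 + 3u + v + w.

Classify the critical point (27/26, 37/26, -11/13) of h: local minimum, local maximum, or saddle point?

local maximum

The Hessian is constant: H = [[-10, 4, -2], [4, -6, -4], [-2, -4, -8]].
Leading principal minors: Δ₁ = -10, Δ₂ = 44, Δ₃ = -104.
The minors alternate sign starting negative (−, +, −), so H is negative definite: a local maximum.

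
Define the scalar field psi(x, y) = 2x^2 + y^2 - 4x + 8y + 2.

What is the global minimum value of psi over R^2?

-16

psi(x,y) separates as P(x) + Q(y) + 2, so its minimum is min P + min Q + 2.
P'(x) = 4x - 4 vanishes at x ∈ {1}; Q'(y) = 2y + 8 vanishes at y ∈ {-4}.
Local minima of P (where P''>0): P(1)=-2. Local minima of Q: Q(-4)=-16.
So the global minimum of psi is P(1) + Q(-4) + 2 = -2 − 16 + 2 = -16, attained at (1, -4).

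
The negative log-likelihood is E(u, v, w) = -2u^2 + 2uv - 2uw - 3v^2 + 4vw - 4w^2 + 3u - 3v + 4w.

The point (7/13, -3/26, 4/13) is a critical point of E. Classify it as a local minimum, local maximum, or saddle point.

The Hessian is constant: H = [[-4, 2, -2], [2, -6, 4], [-2, 4, -8]].
Leading principal minors: Δ₁ = -4, Δ₂ = 20, Δ₃ = -104.
The minors alternate sign starting negative (−, +, −), so H is negative definite: a local maximum.

local maximum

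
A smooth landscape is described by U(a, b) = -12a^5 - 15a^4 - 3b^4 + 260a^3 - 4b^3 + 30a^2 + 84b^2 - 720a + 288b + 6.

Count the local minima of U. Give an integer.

2

U separates as a function of a plus a function of b, so ∇U=0 decouples.
∂U/∂a = -60(a - 3)(a - 1)(a + 1)(a + 4) = 0 at a ∈ {-4, -1, 1, 3}; ∂U/∂b = -12(b - 4)(b + 2)(b + 3) = 0 at b ∈ {-3, -2, 4}.
The Hessian is diagonal: diag(U_aa, U_bb). Second derivatives: U_aa(-4)=6300, U_aa(-1)=-1440, U_aa(1)=1200, U_aa(3)=-3360; U_bb(-3)=-84, U_bb(-2)=72, U_bb(4)=-504.
Local minima occur where both diagonal entries positive: (-4, -2), (1, -2). Count: 2.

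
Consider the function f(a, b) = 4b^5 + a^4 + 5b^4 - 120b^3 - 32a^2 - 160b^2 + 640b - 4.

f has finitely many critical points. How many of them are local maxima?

2

f separates as a function of a plus a function of b, so ∇f=0 decouples.
∂f/∂a = 4a(a - 4)(a + 4) = 0 at a ∈ {-4, 0, 4}; ∂f/∂b = 20(b - 4)(b - 1)(b + 2)(b + 4) = 0 at b ∈ {-4, -2, 1, 4}.
The Hessian is diagonal: diag(f_aa, f_bb). Second derivatives: f_aa(-4)=128, f_aa(0)=-64, f_aa(4)=128; f_bb(-4)=-1600, f_bb(-2)=720, f_bb(1)=-900, f_bb(4)=2880.
Local maxima occur where both diagonal entries negative: (0, -4), (0, 1). Count: 2.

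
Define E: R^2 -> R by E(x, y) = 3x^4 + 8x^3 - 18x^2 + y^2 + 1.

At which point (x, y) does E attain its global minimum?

(-3, 0)

E(x,y) separates as P(x) + Q(y) + 1, so its minimum is min P + min Q + 1.
P'(x) = 12x(x - 1)(x + 3) vanishes at x ∈ {-3, 0, 1}; Q'(y) = 2y vanishes at y ∈ {0}.
Local minima of P (where P''>0): P(-3)=-135, P(1)=-7. Local minima of Q: Q(0)=0.
So the global minimum of E is P(-3) + Q(0) + 1 = -135 + 0 + 1 = -134, attained at (-3, 0).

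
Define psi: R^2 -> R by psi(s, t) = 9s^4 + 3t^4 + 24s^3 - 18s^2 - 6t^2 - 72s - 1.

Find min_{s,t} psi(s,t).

psi(s,t) separates as P(s) + Q(t) − 1, so its minimum is min P + min Q − 1.
P'(s) = 36(s - 1)(s + 1)(s + 2) vanishes at s ∈ {-2, -1, 1}; Q'(t) = 12t(t - 1)(t + 1) vanishes at t ∈ {-1, 0, 1}.
Local minima of P (where P''>0): P(-2)=24, P(1)=-57. Local minima of Q: Q(-1)=-3, Q(1)=-3.
So the global minimum of psi is P(1) + Q(-1) − 1 = -57 − 3 − 1 = -61, attained at (1, -1).

-61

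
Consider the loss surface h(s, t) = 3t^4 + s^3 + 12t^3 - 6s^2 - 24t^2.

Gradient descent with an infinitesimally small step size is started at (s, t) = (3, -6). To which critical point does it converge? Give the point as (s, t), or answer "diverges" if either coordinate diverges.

(4, -4)

h is separable, so gradient descent decouples: s follows -∂h/∂s, t follows -∂h/∂t.
∂h/∂s = 3s(s - 4); at s=3 this is -9, so s increases.
∂h/∂t = 12t(t - 1)(t + 4); at t=-6 this is -1008, so t increases.
s converges to its nearest critical value 4 (a local min of the s-part); t converges to -4. The iterate converges to (4, -4).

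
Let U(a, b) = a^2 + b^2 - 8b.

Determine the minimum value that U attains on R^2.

-16

U(a,b) separates as P(a) + Q(b), so its minimum is min P + min Q.
P'(a) = 2a vanishes at a ∈ {0}; Q'(b) = 2b - 8 vanishes at b ∈ {4}.
Local minima of P (where P''>0): P(0)=0. Local minima of Q: Q(4)=-16.
So the global minimum of U is P(0) + Q(4) = 0 − 16 = -16, attained at (0, 4).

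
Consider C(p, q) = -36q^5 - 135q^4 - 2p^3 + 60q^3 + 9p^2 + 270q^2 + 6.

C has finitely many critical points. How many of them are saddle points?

4

C separates as a function of p plus a function of q, so ∇C=0 decouples.
∂C/∂p = -6p(p - 3) = 0 at p ∈ {0, 3}; ∂C/∂q = -180q(q - 1)(q + 1)(q + 3) = 0 at q ∈ {-3, -1, 0, 1}.
The Hessian is diagonal: diag(C_pp, C_qq). Second derivatives: C_pp(0)=18, C_pp(3)=-18; C_qq(-3)=4320, C_qq(-1)=-720, C_qq(0)=540, C_qq(1)=-1440.
Saddle points occur where the two diagonal entries have opposite signs: (0, -1), (0, 1), (3, -3), (3, 0). Count: 4.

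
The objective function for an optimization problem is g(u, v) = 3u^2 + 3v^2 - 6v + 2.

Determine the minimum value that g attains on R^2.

g(u,v) separates as P(u) + Q(v) + 2, so its minimum is min P + min Q + 2.
P'(u) = 6u vanishes at u ∈ {0}; Q'(v) = 6v - 6 vanishes at v ∈ {1}.
Local minima of P (where P''>0): P(0)=0. Local minima of Q: Q(1)=-3.
So the global minimum of g is P(0) + Q(1) + 2 = 0 − 3 + 2 = -1, attained at (0, 1).

-1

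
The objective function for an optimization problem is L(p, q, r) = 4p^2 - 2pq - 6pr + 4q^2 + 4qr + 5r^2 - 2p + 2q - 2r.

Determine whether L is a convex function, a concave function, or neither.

L is quadratic, so its Hessian is the constant matrix H = [[8, -2, -6], [-2, 8, 4], [-6, 4, 10]].
Leading principal minors: 8, 60, 280.
All positive ⇒ H ≻ 0 ⇒ convex.

convex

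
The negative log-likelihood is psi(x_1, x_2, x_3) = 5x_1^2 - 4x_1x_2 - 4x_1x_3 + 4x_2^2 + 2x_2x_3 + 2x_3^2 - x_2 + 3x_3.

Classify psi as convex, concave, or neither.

psi is quadratic, so its Hessian is the constant matrix H = [[10, -4, -4], [-4, 8, 2], [-4, 2, 4]].
Leading principal minors: 10, 64, 152.
All positive ⇒ H ≻ 0 ⇒ convex.

convex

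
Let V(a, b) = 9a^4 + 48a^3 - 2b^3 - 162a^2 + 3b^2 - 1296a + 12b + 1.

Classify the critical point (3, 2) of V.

The mixed partial ∂²V/∂a∂b is 0, so the Hessian at any point is diag(V_aa, V_bb) = diag(36(3a^2 + 8a - 9), 6(-2b + 1)).
At (3, 2): H = diag(1512, -18).
The eigenvalues have opposite signs, so H is indefinite: a saddle point.

saddle point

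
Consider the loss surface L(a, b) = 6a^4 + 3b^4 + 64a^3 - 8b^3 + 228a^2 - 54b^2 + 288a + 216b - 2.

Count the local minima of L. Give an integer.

4

L separates as a function of a plus a function of b, so ∇L=0 decouples.
∂L/∂a = 24(a + 1)(a + 3)(a + 4) = 0 at a ∈ {-4, -3, -1}; ∂L/∂b = 12(b - 3)(b - 2)(b + 3) = 0 at b ∈ {-3, 2, 3}.
The Hessian is diagonal: diag(L_aa, L_bb). Second derivatives: L_aa(-4)=72, L_aa(-3)=-48, L_aa(-1)=144; L_bb(-3)=360, L_bb(2)=-60, L_bb(3)=72.
Local minima occur where both diagonal entries positive: (-4, -3), (-4, 3), (-1, -3), (-1, 3). Count: 4.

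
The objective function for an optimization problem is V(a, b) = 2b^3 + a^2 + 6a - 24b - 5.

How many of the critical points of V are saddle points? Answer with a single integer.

V separates as a function of a plus a function of b, so ∇V=0 decouples.
∂V/∂a = 2(a + 3) = 0 at a ∈ {-3}; ∂V/∂b = 6(b - 2)(b + 2) = 0 at b ∈ {-2, 2}.
The Hessian is diagonal: diag(V_aa, V_bb). Second derivatives: V_aa(-3)=2; V_bb(-2)=-24, V_bb(2)=24.
Saddle points occur where the two diagonal entries have opposite signs: (-3, -2). Count: 1.

1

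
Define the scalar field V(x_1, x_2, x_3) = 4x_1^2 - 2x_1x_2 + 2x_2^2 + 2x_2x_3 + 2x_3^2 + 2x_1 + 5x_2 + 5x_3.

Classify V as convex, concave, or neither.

V is quadratic, so its Hessian is the constant matrix H = [[8, -2, 0], [-2, 4, 2], [0, 2, 4]].
Leading principal minors: 8, 28, 80.
All positive ⇒ H ≻ 0 ⇒ convex.

convex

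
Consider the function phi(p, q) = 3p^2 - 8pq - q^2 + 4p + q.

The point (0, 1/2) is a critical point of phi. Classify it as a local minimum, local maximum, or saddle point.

saddle point

The Hessian of phi is constant: H = [[6, -8], [-8, -2]].
det(H) = 6·(-2) − (-8)² = -76.
Since det(H) < 0, H is indefinite and the critical point is a saddle point.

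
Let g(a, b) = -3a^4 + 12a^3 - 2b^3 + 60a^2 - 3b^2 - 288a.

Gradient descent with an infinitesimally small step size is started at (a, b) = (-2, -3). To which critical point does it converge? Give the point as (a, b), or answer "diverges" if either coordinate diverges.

(2, -1)

g is separable, so gradient descent decouples: a follows -∂g/∂a, b follows -∂g/∂b.
∂g/∂a = -12(a - 4)(a - 2)(a + 3); at a=-2 this is -288, so a increases.
∂g/∂b = -6b(b + 1); at b=-3 this is -36, so b increases.
a converges to its nearest critical value 2 (a local min of the a-part); b converges to -1. The iterate converges to (2, -1).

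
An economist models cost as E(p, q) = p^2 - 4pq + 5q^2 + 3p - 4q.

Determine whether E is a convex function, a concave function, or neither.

E is quadratic, so its Hessian is the constant matrix H = [[2, -4], [-4, 10]].
det(H) = 4, tr(H) = 12.
det(H) > 0 and tr(H) > 0, so H is positive definite everywhere: convex.

convex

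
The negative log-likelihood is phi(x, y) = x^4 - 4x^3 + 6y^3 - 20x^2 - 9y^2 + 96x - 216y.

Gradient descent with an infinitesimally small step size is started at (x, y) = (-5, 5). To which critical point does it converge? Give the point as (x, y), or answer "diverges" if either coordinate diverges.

(-3, 4)

phi is separable, so gradient descent decouples: x follows -∂phi/∂x, y follows -∂phi/∂y.
∂phi/∂x = 4(x - 4)(x - 2)(x + 3); at x=-5 this is -504, so x increases.
∂phi/∂y = 18(y - 4)(y + 3); at y=5 this is 144, so y decreases.
x converges to its nearest critical value -3 (a local min of the x-part); y converges to 4. The iterate converges to (-3, 4).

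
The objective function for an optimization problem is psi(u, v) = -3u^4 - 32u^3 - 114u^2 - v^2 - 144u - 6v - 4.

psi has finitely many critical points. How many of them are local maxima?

2

psi separates as a function of u plus a function of v, so ∇psi=0 decouples.
∂psi/∂u = -12(u + 1)(u + 3)(u + 4) = 0 at u ∈ {-4, -3, -1}; ∂psi/∂v = -2(v + 3) = 0 at v ∈ {-3}.
The Hessian is diagonal: diag(psi_uu, psi_vv). Second derivatives: psi_uu(-4)=-36, psi_uu(-3)=24, psi_uu(-1)=-72; psi_vv(-3)=-2.
Local maxima occur where both diagonal entries negative: (-4, -3), (-1, -3). Count: 2.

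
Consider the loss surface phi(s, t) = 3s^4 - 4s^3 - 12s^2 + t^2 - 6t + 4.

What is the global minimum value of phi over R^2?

phi(s,t) separates as P(s) + Q(t) + 4, so its minimum is min P + min Q + 4.
P'(s) = 12s(s - 2)(s + 1) vanishes at s ∈ {-1, 0, 2}; Q'(t) = 2(t - 3) vanishes at t ∈ {3}.
Local minima of P (where P''>0): P(-1)=-5, P(2)=-32. Local minima of Q: Q(3)=-9.
So the global minimum of phi is P(2) + Q(3) + 4 = -32 − 9 + 4 = -37, attained at (2, 3).

-37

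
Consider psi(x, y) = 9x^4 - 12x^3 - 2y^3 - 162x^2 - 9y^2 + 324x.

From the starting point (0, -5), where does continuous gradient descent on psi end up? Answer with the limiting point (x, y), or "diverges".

psi is separable, so gradient descent decouples: x follows -∂psi/∂x, y follows -∂psi/∂y.
∂psi/∂x = 36(x - 3)(x - 1)(x + 3); at x=0 this is 324, so x decreases.
∂psi/∂y = -6y(y + 3); at y=-5 this is -60, so y increases.
x converges to its nearest critical value -3 (a local min of the x-part); y converges to -3. The iterate converges to (-3, -3).

(-3, -3)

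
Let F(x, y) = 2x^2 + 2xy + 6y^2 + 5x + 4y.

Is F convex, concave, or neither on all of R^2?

convex

F is quadratic, so its Hessian is the constant matrix H = [[4, 2], [2, 12]].
det(H) = 44, tr(H) = 16.
det(H) > 0 and tr(H) > 0, so H is positive definite everywhere: convex.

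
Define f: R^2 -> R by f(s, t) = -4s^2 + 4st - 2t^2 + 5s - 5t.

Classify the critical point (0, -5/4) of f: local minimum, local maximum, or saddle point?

local maximum

The Hessian of f is constant: H = [[-8, 4], [4, -4]].
det(H) = (-8)·(-4) − 4² = 16.
det(H) > 0 and tr(H) = -12 < 0, so H is negative definite and the point is a local maximum.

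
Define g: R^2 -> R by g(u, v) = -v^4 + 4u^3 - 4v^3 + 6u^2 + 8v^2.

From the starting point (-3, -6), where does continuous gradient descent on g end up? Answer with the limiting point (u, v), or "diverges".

g is separable, so gradient descent decouples: u follows -∂g/∂u, v follows -∂g/∂v.
∂g/∂u = 12u(u + 1); at u=-3 this is 72, so u decreases.
∂g/∂v = -4v(v - 1)(v + 4); at v=-6 this is 336, so v decreases.
The u-coordinate has no critical point in that direction and runs off to infinity.

diverges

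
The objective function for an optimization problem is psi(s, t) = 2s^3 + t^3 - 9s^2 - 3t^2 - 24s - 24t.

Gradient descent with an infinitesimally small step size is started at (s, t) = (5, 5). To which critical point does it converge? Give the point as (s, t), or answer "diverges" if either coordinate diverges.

psi is separable, so gradient descent decouples: s follows -∂psi/∂s, t follows -∂psi/∂t.
∂psi/∂s = 6(s - 4)(s + 1); at s=5 this is 36, so s decreases.
∂psi/∂t = 3(t - 4)(t + 2); at t=5 this is 21, so t decreases.
s converges to its nearest critical value 4 (a local min of the s-part); t converges to 4. The iterate converges to (4, 4).

(4, 4)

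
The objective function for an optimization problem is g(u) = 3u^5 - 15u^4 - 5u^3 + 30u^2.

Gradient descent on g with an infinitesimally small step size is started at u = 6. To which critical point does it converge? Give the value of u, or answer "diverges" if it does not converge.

4

g'(u) = 15u(u - 4)(u - 1)(u + 1), so g'(6) = 6300.
Gradient descent moves in the -g' direction, i.e. u is decreasing.
The nearest critical point in that direction is u = 4, where g'' = 900 > 0 (a local minimum). The iterate converges there.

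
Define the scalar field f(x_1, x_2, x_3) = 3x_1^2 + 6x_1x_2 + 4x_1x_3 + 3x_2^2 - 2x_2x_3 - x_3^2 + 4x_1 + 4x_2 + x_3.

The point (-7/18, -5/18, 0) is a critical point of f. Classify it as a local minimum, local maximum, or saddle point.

The Hessian is constant: H = [[6, 6, 4], [6, 6, -2], [4, -2, -2]].
Leading principal minors: Δ₁ = 6, Δ₂ = 0, Δ₃ = -216.
The minors fit neither the all-positive nor the alternating-sign pattern, so H is indefinite: a saddle point.

saddle point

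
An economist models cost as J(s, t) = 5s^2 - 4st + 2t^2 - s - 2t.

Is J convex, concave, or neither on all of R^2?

J is quadratic, so its Hessian is the constant matrix H = [[10, -4], [-4, 4]].
det(H) = 24, tr(H) = 14.
det(H) > 0 and tr(H) > 0, so H is positive definite everywhere: convex.

convex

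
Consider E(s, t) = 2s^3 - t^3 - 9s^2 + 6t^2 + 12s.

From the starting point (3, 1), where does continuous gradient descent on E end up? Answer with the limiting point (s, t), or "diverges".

(2, 0)

E is separable, so gradient descent decouples: s follows -∂E/∂s, t follows -∂E/∂t.
∂E/∂s = 6(s - 2)(s - 1); at s=3 this is 12, so s decreases.
∂E/∂t = -3t(t - 4); at t=1 this is 9, so t decreases.
s converges to its nearest critical value 2 (a local min of the s-part); t converges to 0. The iterate converges to (2, 0).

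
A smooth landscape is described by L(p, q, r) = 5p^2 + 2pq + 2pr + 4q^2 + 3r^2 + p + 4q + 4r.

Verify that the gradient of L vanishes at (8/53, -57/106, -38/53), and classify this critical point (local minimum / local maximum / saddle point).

∇L = (10p + 2q + 2r + 1, 2p + 8q + 4, 2p + 6r + 4); substituting (8/53, -57/106, -38/53) gives ∇L = (0, 0, 0), so (8/53, -57/106, -38/53) is indeed a critical point.
The Hessian is constant: H = [[10, 2, 2], [2, 8, 0], [2, 0, 6]].
Leading principal minors: Δ₁ = 10, Δ₂ = 76, Δ₃ = 424.
All leading minors are positive, so H is positive definite: a local minimum.

local minimum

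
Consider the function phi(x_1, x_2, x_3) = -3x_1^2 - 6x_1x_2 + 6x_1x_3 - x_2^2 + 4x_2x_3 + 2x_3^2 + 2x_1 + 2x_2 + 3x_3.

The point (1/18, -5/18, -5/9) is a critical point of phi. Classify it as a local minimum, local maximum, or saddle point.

saddle point

The Hessian is constant: H = [[-6, -6, 6], [-6, -2, 4], [6, 4, 4]].
Leading principal minors: Δ₁ = -6, Δ₂ = -24, Δ₃ = -216.
The minors fit neither the all-positive nor the alternating-sign pattern, so H is indefinite: a saddle point.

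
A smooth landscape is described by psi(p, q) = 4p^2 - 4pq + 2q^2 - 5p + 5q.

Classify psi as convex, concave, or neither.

convex

psi is quadratic, so its Hessian is the constant matrix H = [[8, -4], [-4, 4]].
det(H) = 16, tr(H) = 12.
det(H) > 0 and tr(H) > 0, so H is positive definite everywhere: convex.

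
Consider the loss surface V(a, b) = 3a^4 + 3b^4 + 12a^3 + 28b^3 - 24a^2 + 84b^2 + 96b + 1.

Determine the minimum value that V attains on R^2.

V(a,b) separates as P(a) + Q(b) + 1, so its minimum is min P + min Q + 1.
P'(a) = 12a(a - 1)(a + 4) vanishes at a ∈ {-4, 0, 1}; Q'(b) = 12(b + 1)(b + 2)(b + 4) vanishes at b ∈ {-4, -2, -1}.
Local minima of P (where P''>0): P(-4)=-384, P(1)=-9. Local minima of Q: Q(-4)=-64, Q(-1)=-37.
So the global minimum of V is P(-4) + Q(-4) + 1 = -384 − 64 + 1 = -447, attained at (-4, -4).

-447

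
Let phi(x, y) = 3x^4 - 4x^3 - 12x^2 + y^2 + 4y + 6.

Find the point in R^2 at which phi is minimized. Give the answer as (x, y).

phi(x,y) separates as P(x) + Q(y) + 6, so its minimum is min P + min Q + 6.
P'(x) = 12x(x - 2)(x + 1) vanishes at x ∈ {-1, 0, 2}; Q'(y) = 2y + 4 vanishes at y ∈ {-2}.
Local minima of P (where P''>0): P(-1)=-5, P(2)=-32. Local minima of Q: Q(-2)=-4.
So the global minimum of phi is P(2) + Q(-2) + 6 = -32 − 4 + 6 = -30, attained at (2, -2).

(2, -2)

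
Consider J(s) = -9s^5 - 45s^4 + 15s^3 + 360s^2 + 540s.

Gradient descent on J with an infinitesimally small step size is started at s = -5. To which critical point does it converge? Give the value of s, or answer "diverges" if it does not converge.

J'(s) = -45(s - 2)(s + 1)(s + 2)(s + 3), so J'(-5) = -7560.
Gradient descent moves in the -J' direction, i.e. s is increasing.
The nearest critical point in that direction is s = -3, where J'' = 450 > 0 (a local minimum). The iterate converges there.

-3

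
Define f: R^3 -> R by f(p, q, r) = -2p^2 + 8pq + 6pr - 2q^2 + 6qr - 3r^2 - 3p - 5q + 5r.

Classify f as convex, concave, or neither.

neither

f is quadratic, so its Hessian is the constant matrix H = [[-4, 8, 6], [8, -4, 6], [6, 6, -6]].
Leading principal minors: -4, -48, 1152.
Neither pattern holds ⇒ H is indefinite ⇒ neither convex nor concave.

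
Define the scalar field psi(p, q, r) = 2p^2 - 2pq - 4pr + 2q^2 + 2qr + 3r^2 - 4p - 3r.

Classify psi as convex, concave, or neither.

convex

psi is quadratic, so its Hessian is the constant matrix H = [[4, -2, -4], [-2, 4, 2], [-4, 2, 6]].
Leading principal minors: 4, 12, 24.
All positive ⇒ H ≻ 0 ⇒ convex.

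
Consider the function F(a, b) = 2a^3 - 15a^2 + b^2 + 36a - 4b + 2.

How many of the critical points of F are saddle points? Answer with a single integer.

F separates as a function of a plus a function of b, so ∇F=0 decouples.
∂F/∂a = 6(a - 3)(a - 2) = 0 at a ∈ {2, 3}; ∂F/∂b = 2(b - 2) = 0 at b ∈ {2}.
The Hessian is diagonal: diag(F_aa, F_bb). Second derivatives: F_aa(2)=-6, F_aa(3)=6; F_bb(2)=2.
Saddle points occur where the two diagonal entries have opposite signs: (2, 2). Count: 1.

1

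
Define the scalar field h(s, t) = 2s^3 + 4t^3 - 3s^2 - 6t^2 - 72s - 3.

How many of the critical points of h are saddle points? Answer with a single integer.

2

h separates as a function of s plus a function of t, so ∇h=0 decouples.
∂h/∂s = 6(s - 4)(s + 3) = 0 at s ∈ {-3, 4}; ∂h/∂t = 12t(t - 1) = 0 at t ∈ {0, 1}.
The Hessian is diagonal: diag(h_ss, h_tt). Second derivatives: h_ss(-3)=-42, h_ss(4)=42; h_tt(0)=-12, h_tt(1)=12.
Saddle points occur where the two diagonal entries have opposite signs: (-3, 1), (4, 0). Count: 2.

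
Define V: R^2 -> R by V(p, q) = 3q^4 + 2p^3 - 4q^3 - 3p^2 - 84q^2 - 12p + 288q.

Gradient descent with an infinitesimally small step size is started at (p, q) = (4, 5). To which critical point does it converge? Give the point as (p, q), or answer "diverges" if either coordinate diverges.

V is separable, so gradient descent decouples: p follows -∂V/∂p, q follows -∂V/∂q.
∂V/∂p = 6(p - 2)(p + 1); at p=4 this is 60, so p decreases.
∂V/∂q = 12(q - 3)(q - 2)(q + 4); at q=5 this is 648, so q decreases.
p converges to its nearest critical value 2 (a local min of the p-part); q converges to 3. The iterate converges to (2, 3).

(2, 3)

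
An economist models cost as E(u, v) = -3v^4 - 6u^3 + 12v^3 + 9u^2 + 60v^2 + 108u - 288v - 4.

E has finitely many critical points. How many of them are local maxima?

E separates as a function of u plus a function of v, so ∇E=0 decouples.
∂E/∂u = -18(u - 3)(u + 2) = 0 at u ∈ {-2, 3}; ∂E/∂v = -12(v - 4)(v - 2)(v + 3) = 0 at v ∈ {-3, 2, 4}.
The Hessian is diagonal: diag(E_uu, E_vv). Second derivatives: E_uu(-2)=90, E_uu(3)=-90; E_vv(-3)=-420, E_vv(2)=120, E_vv(4)=-168.
Local maxima occur where both diagonal entries negative: (3, -3), (3, 4). Count: 2.

2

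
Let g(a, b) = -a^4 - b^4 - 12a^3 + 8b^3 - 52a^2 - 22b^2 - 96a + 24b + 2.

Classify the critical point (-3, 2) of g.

The mixed partial ∂²g/∂a∂b is 0, so the Hessian at any point is diag(g_aa, g_bb) = diag(-4(3a^2 + 18a + 26), 4(-3b^2 + 12b - 11)).
At (-3, 2): H = diag(4, 4).
Both eigenvalues are positive, so H is positive definite: a local minimum.

local minimum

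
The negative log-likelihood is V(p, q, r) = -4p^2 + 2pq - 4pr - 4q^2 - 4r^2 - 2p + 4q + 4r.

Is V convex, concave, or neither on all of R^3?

concave

V is quadratic, so its Hessian is the constant matrix H = [[-8, 2, -4], [2, -8, 0], [-4, 0, -8]].
Leading principal minors: -8, 60, -352.
Signs alternate −, +, − ⇒ H ≺ 0 ⇒ concave.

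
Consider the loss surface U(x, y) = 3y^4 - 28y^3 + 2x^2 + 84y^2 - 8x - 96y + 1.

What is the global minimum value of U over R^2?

-71

U(x,y) separates as P(x) + Q(y) + 1, so its minimum is min P + min Q + 1.
P'(x) = 4x - 8 vanishes at x ∈ {2}; Q'(y) = 12(y - 4)(y - 2)(y - 1) vanishes at y ∈ {1, 2, 4}.
Local minima of P (where P''>0): P(2)=-8. Local minima of Q: Q(1)=-37, Q(4)=-64.
So the global minimum of U is P(2) + Q(4) + 1 = -8 − 64 + 1 = -71, attained at (2, 4).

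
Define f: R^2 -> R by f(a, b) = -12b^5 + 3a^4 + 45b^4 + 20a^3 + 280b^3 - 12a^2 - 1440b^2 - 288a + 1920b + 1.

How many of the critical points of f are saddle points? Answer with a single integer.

f separates as a function of a plus a function of b, so ∇f=0 decouples.
∂f/∂a = 12(a - 2)(a + 3)(a + 4) = 0 at a ∈ {-4, -3, 2}; ∂f/∂b = -60(b - 4)(b - 2)(b - 1)(b + 4) = 0 at b ∈ {-4, 1, 2, 4}.
The Hessian is diagonal: diag(f_aa, f_bb). Second derivatives: f_aa(-4)=72, f_aa(-3)=-60, f_aa(2)=360; f_bb(-4)=14400, f_bb(1)=-900, f_bb(2)=720, f_bb(4)=-2880.
Saddle points occur where the two diagonal entries have opposite signs: (-4, 1), (-4, 4), (-3, -4), (-3, 2), (2, 1), (2, 4). Count: 6.

6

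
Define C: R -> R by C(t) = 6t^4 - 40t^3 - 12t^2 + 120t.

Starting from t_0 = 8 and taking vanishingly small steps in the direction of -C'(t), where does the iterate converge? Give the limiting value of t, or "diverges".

C'(t) = 24(t - 5)(t - 1)(t + 1), so C'(8) = 4536.
Gradient descent moves in the -C' direction, i.e. t is decreasing.
The nearest critical point in that direction is t = 5, where C'' = 576 > 0 (a local minimum). The iterate converges there.

5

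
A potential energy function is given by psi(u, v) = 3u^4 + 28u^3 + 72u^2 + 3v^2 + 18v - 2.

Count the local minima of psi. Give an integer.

psi separates as a function of u plus a function of v, so ∇psi=0 decouples.
∂psi/∂u = 12u(u + 3)(u + 4) = 0 at u ∈ {-4, -3, 0}; ∂psi/∂v = 6(v + 3) = 0 at v ∈ {-3}.
The Hessian is diagonal: diag(psi_uu, psi_vv). Second derivatives: psi_uu(-4)=48, psi_uu(-3)=-36, psi_uu(0)=144; psi_vv(-3)=6.
Local minima occur where both diagonal entries positive: (-4, -3), (0, -3). Count: 2.

2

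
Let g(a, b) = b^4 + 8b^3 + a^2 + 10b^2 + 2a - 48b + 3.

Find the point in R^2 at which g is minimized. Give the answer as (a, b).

(-1, 1)

g(a,b) separates as P(a) + Q(b) + 3, so its minimum is min P + min Q + 3.
P'(a) = 2a + 2 vanishes at a ∈ {-1}; Q'(b) = 4(b - 1)(b + 3)(b + 4) vanishes at b ∈ {-4, -3, 1}.
Local minima of P (where P''>0): P(-1)=-1. Local minima of Q: Q(-4)=96, Q(1)=-29.
So the global minimum of g is P(-1) + Q(1) + 3 = -1 − 29 + 3 = -27, attained at (-1, 1).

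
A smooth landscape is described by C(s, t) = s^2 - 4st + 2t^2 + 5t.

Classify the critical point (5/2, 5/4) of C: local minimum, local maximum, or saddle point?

saddle point

The Hessian of C is constant: H = [[2, -4], [-4, 4]].
det(H) = 2·4 − (-4)² = -8.
Since det(H) < 0, H is indefinite and the critical point is a saddle point.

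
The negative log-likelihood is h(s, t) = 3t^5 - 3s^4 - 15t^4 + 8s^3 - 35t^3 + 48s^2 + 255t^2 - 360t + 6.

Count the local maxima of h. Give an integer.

4

h separates as a function of s plus a function of t, so ∇h=0 decouples.
∂h/∂s = -12s(s - 4)(s + 2) = 0 at s ∈ {-2, 0, 4}; ∂h/∂t = 15(t - 4)(t - 2)(t - 1)(t + 3) = 0 at t ∈ {-3, 1, 2, 4}.
The Hessian is diagonal: diag(h_ss, h_tt). Second derivatives: h_ss(-2)=-144, h_ss(0)=96, h_ss(4)=-288; h_tt(-3)=-2100, h_tt(1)=180, h_tt(2)=-150, h_tt(4)=630.
Local maxima occur where both diagonal entries negative: (-2, -3), (-2, 2), (4, -3), (4, 2). Count: 4.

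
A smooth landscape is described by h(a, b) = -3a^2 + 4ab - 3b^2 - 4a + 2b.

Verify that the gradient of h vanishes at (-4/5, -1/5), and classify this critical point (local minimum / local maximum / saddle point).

local maximum

∇h = (-6a + 4b - 4, 4a - 6b + 2); substituting (-4/5, -1/5) gives ∇h = (0, 0), so (-4/5, -1/5) is indeed a critical point.
The Hessian of h is constant: H = [[-6, 4], [4, -6]].
det(H) = (-6)·(-6) − 4² = 20.
det(H) > 0 and tr(H) = -12 < 0, so H is negative definite and the point is a local maximum.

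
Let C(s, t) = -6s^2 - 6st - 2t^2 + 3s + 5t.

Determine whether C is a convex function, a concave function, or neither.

concave

C is quadratic, so its Hessian is the constant matrix H = [[-12, -6], [-6, -4]].
det(H) = 12, tr(H) = -16.
det(H) > 0 and tr(H) < 0, so H is negative definite everywhere: concave.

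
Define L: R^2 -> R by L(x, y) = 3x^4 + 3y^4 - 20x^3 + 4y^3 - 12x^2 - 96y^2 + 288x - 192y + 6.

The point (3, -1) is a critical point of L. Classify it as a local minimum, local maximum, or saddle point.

local maximum

The mixed partial ∂²L/∂x∂y is 0, so the Hessian at any point is diag(L_xx, L_yy) = diag(12(3x^2 - 10x - 2), 12(3y^2 + 2y - 16)).
At (3, -1): H = diag(-60, -180).
Both eigenvalues are negative, so H is negative definite: a local maximum.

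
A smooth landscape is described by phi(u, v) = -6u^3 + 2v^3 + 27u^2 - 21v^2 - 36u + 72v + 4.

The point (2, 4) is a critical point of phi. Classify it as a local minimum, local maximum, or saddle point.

saddle point

The mixed partial ∂²phi/∂u∂v is 0, so the Hessian at any point is diag(phi_uu, phi_vv) = diag(18(-2u + 3), 6(2v - 7)).
At (2, 4): H = diag(-18, 6).
The eigenvalues have opposite signs, so H is indefinite: a saddle point.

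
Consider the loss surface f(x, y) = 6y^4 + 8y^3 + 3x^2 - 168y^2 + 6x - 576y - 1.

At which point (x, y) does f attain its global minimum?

(-1, 4)

f(x,y) separates as P(x) + Q(y) − 1, so its minimum is min P + min Q − 1.
P'(x) = 6x + 6 vanishes at x ∈ {-1}; Q'(y) = 24(y - 4)(y + 2)(y + 3) vanishes at y ∈ {-3, -2, 4}.
Local minima of P (where P''>0): P(-1)=-3. Local minima of Q: Q(-3)=486, Q(4)=-2944.
So the global minimum of f is P(-1) + Q(4) − 1 = -3 − 2944 − 1 = -2948, attained at (-1, 4).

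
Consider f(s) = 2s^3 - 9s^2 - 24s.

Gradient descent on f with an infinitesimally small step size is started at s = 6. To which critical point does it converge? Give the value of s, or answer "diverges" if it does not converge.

4

f'(s) = 6(s - 4)(s + 1), so f'(6) = 84.
Gradient descent moves in the -f' direction, i.e. s is decreasing.
The nearest critical point in that direction is s = 4, where f'' = 30 > 0 (a local minimum). The iterate converges there.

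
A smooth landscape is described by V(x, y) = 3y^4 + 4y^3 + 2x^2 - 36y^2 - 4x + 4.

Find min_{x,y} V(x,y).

-187

V(x,y) separates as P(x) + Q(y) + 4, so its minimum is min P + min Q + 4.
P'(x) = 4x - 4 vanishes at x ∈ {1}; Q'(y) = 12y(y - 2)(y + 3) vanishes at y ∈ {-3, 0, 2}.
Local minima of P (where P''>0): P(1)=-2. Local minima of Q: Q(-3)=-189, Q(2)=-64.
So the global minimum of V is P(1) + Q(-3) + 4 = -2 − 189 + 4 = -187, attained at (1, -3).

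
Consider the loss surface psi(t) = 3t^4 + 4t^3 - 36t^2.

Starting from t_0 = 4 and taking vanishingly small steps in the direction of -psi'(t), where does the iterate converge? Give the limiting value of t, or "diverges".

psi'(t) = 12t(t - 2)(t + 3), so psi'(4) = 672.
Gradient descent moves in the -psi' direction, i.e. t is decreasing.
The nearest critical point in that direction is t = 2, where psi'' = 120 > 0 (a local minimum). The iterate converges there.

2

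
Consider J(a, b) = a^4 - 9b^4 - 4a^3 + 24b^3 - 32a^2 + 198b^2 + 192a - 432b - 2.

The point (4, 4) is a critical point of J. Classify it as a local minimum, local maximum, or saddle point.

saddle point

The mixed partial ∂²J/∂a∂b is 0, so the Hessian at any point is diag(J_aa, J_bb) = diag(4(3a^2 - 6a - 16), 36(-3b^2 + 4b + 11)).
At (4, 4): H = diag(32, -756).
The eigenvalues have opposite signs, so H is indefinite: a saddle point.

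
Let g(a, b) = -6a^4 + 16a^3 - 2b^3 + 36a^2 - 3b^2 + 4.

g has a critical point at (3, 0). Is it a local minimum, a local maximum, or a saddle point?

The mixed partial ∂²g/∂a∂b is 0, so the Hessian at any point is diag(g_aa, g_bb) = diag(24(-3a^2 + 4a + 3), -6(2b + 1)).
At (3, 0): H = diag(-288, -6).
Both eigenvalues are negative, so H is negative definite: a local maximum.

local maximum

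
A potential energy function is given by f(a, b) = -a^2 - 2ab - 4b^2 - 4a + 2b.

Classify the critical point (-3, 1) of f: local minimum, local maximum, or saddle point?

The Hessian of f is constant: H = [[-2, -2], [-2, -8]].
det(H) = (-2)·(-8) − (-2)² = 12.
det(H) > 0 and tr(H) = -10 < 0, so H is negative definite and the point is a local maximum.

local maximum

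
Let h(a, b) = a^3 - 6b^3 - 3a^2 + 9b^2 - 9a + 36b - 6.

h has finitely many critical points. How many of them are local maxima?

h separates as a function of a plus a function of b, so ∇h=0 decouples.
∂h/∂a = 3(a - 3)(a + 1) = 0 at a ∈ {-1, 3}; ∂h/∂b = -18(b - 2)(b + 1) = 0 at b ∈ {-1, 2}.
The Hessian is diagonal: diag(h_aa, h_bb). Second derivatives: h_aa(-1)=-12, h_aa(3)=12; h_bb(-1)=54, h_bb(2)=-54.
Local maxima occur where both diagonal entries negative: (-1, 2). Count: 1.

1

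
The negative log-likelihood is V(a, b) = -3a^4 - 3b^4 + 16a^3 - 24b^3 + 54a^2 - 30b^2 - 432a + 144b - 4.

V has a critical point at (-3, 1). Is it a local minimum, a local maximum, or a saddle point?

local maximum

The mixed partial ∂²V/∂a∂b is 0, so the Hessian at any point is diag(V_aa, V_bb) = diag(12(-3a^2 + 8a + 9), -12(3b^2 + 12b + 5)).
At (-3, 1): H = diag(-504, -240).
Both eigenvalues are negative, so H is negative definite: a local maximum.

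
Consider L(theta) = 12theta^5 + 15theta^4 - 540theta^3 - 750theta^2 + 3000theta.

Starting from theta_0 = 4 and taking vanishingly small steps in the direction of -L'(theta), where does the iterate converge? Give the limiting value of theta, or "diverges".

5

L'(theta) = 60(theta - 5)(theta - 1)(theta + 2)(theta + 5), so L'(4) = -9720.
Gradient descent moves in the -L' direction, i.e. theta is increasing.
The nearest critical point in that direction is theta = 5, where L'' = 16800 > 0 (a local minimum). The iterate converges there.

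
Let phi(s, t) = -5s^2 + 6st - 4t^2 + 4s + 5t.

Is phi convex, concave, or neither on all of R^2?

phi is quadratic, so its Hessian is the constant matrix H = [[-10, 6], [6, -8]].
det(H) = 44, tr(H) = -18.
det(H) > 0 and tr(H) < 0, so H is negative definite everywhere: concave.

concave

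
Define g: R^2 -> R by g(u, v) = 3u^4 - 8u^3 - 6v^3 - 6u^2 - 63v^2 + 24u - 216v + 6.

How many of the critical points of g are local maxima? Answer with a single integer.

g separates as a function of u plus a function of v, so ∇g=0 decouples.
∂g/∂u = 12(u - 2)(u - 1)(u + 1) = 0 at u ∈ {-1, 1, 2}; ∂g/∂v = -18(v + 3)(v + 4) = 0 at v ∈ {-4, -3}.
The Hessian is diagonal: diag(g_uu, g_vv). Second derivatives: g_uu(-1)=72, g_uu(1)=-24, g_uu(2)=36; g_vv(-4)=18, g_vv(-3)=-18.
Local maxima occur where both diagonal entries negative: (1, -3). Count: 1.

1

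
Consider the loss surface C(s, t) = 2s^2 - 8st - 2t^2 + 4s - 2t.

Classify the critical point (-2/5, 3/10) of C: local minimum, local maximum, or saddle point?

saddle point

The Hessian of C is constant: H = [[4, -8], [-8, -4]].
det(H) = 4·(-4) − (-8)² = -80.
Since det(H) < 0, H is indefinite and the critical point is a saddle point.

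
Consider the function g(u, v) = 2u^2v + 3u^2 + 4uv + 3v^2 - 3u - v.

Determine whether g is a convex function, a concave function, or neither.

neither

The term 2u^2v is cubic, so the Hessian is not constant.
∂²g/∂u² = 4v + 6, which takes both signs as v varies (negative for sufficiently negative v). A diagonal entry of the Hessian changing sign means the Hessian is neither positive- nor negative-semidefinite on all of R^2.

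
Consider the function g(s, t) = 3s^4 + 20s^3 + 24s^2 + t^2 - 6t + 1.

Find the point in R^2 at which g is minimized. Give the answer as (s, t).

g(s,t) separates as P(s) + Q(t) + 1, so its minimum is min P + min Q + 1.
P'(s) = 12s(s + 1)(s + 4) vanishes at s ∈ {-4, -1, 0}; Q'(t) = 2(t - 3) vanishes at t ∈ {3}.
Local minima of P (where P''>0): P(-4)=-128, P(0)=0. Local minima of Q: Q(3)=-9.
So the global minimum of g is P(-4) + Q(3) + 1 = -128 − 9 + 1 = -136, attained at (-4, 3).

(-4, 3)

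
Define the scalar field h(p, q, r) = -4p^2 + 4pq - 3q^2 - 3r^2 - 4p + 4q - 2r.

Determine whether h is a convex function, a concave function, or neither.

concave

h is quadratic, so its Hessian is the constant matrix H = [[-8, 4, 0], [4, -6, 0], [0, 0, -6]].
Leading principal minors: -8, 32, -192.
Signs alternate −, +, − ⇒ H ≺ 0 ⇒ concave.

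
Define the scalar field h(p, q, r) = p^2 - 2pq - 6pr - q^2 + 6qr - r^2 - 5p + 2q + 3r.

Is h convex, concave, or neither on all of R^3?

neither

h is quadratic, so its Hessian is the constant matrix H = [[2, -2, -6], [-2, -2, 6], [-6, 6, -2]].
Leading principal minors: 2, -8, 160.
Neither pattern holds ⇒ H is indefinite ⇒ neither convex nor concave.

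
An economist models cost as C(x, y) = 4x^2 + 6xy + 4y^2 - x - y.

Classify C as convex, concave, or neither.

C is quadratic, so its Hessian is the constant matrix H = [[8, 6], [6, 8]].
det(H) = 28, tr(H) = 16.
det(H) > 0 and tr(H) > 0, so H is positive definite everywhere: convex.

convex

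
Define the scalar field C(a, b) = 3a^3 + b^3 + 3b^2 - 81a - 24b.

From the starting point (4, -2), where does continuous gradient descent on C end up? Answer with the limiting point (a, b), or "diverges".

C is separable, so gradient descent decouples: a follows -∂C/∂a, b follows -∂C/∂b.
∂C/∂a = 9(a - 3)(a + 3); at a=4 this is 63, so a decreases.
∂C/∂b = 3(b - 2)(b + 4); at b=-2 this is -24, so b increases.
a converges to its nearest critical value 3 (a local min of the a-part); b converges to 2. The iterate converges to (3, 2).

(3, 2)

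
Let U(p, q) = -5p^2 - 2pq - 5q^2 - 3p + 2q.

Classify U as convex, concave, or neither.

U is quadratic, so its Hessian is the constant matrix H = [[-10, -2], [-2, -10]].
det(H) = 96, tr(H) = -20.
det(H) > 0 and tr(H) < 0, so H is negative definite everywhere: concave.

concave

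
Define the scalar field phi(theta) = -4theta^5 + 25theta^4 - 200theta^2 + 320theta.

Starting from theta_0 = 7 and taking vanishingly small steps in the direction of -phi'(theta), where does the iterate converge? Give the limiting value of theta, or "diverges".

phi'(theta) = -20(theta - 4)(theta - 2)(theta - 1)(theta + 2), so phi'(7) = -16200.
Gradient descent moves in the -phi' direction, i.e. theta is increasing.
There is no critical point above theta=7, and phi' keeps the same sign, so the iterate runs off to +∞.

diverges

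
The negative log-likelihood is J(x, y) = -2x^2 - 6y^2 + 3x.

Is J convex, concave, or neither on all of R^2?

J is quadratic, so its Hessian is the constant matrix H = [[-4, 0], [0, -12]].
det(H) = 48, tr(H) = -16.
det(H) > 0 and tr(H) < 0, so H is negative definite everywhere: concave.

concave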